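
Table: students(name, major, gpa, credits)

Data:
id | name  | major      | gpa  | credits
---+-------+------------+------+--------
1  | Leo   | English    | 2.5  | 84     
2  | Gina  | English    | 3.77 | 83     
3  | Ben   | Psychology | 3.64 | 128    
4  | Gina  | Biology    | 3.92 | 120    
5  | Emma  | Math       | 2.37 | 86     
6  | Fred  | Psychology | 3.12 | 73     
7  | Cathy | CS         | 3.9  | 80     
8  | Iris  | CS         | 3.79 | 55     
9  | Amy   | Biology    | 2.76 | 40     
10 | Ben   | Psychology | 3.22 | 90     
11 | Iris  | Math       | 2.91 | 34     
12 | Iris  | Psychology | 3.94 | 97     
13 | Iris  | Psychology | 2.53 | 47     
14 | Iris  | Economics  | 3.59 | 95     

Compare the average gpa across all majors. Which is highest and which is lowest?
SELECT major, AVG(gpa)
FROM students
GROUP BY major
ORDER BY AVG(gpa)

All groups:
  Math: 2.64
  English: 3.14
  Psychology: 3.29
  Biology: 3.34
  Economics: 3.59
  CS: 3.85

Highest: CS (3.85)
Lowest: Math (2.64)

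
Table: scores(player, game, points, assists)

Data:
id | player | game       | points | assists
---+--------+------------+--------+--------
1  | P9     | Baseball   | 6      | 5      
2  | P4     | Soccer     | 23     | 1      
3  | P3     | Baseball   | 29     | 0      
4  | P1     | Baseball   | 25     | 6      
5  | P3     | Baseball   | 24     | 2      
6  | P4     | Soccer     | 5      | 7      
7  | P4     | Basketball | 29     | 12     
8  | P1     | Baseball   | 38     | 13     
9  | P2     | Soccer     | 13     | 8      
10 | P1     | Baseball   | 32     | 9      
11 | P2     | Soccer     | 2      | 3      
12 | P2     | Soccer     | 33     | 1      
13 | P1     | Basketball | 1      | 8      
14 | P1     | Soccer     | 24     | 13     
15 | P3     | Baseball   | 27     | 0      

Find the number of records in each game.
SELECT game, COUNT(*) as count
FROM scores
GROUP BY game

Result:
  Baseball: 7
  Basketball: 2
  Soccer: 6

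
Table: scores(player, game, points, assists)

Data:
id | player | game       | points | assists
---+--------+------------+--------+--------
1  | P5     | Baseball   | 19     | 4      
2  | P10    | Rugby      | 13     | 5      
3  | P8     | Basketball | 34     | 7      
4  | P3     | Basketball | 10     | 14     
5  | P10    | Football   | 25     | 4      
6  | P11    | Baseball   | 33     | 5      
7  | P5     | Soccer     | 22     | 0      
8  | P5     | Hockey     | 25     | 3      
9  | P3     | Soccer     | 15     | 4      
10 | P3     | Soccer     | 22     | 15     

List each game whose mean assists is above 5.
SELECT game, AVG(assists)
FROM scores
GROUP BY game
HAVING AVG(assists) > 5

Result:
  Basketball: avg=10.50
  Soccer: avg=6.33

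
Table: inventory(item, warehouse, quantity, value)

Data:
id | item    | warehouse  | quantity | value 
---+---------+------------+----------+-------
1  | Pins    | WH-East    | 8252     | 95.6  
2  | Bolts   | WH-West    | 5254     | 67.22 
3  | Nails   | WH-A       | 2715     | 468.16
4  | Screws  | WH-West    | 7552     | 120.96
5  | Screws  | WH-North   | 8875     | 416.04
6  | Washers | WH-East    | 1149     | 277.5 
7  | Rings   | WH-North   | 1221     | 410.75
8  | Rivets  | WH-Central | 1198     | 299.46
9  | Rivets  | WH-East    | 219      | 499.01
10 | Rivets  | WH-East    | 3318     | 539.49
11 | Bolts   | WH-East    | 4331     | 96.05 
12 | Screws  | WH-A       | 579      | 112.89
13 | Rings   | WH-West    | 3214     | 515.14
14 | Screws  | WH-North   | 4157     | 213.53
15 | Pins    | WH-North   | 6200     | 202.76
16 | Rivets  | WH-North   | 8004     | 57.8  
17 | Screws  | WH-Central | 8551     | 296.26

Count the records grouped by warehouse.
SELECT warehouse, COUNT(*) as count
FROM inventory
GROUP BY warehouse

Result:
  WH-A: 2
  WH-Central: 2
  WH-East: 5
  WH-North: 5
  WH-West: 3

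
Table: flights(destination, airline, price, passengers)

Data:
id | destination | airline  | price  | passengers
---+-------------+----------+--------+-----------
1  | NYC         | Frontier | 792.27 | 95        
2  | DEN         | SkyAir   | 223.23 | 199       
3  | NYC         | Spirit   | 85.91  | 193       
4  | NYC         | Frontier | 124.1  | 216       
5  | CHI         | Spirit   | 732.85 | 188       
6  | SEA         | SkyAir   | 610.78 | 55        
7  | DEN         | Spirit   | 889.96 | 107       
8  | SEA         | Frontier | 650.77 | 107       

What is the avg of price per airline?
SELECT airline, AVG(price) as result
FROM flights
GROUP BY airline

Result:
  Frontier: 522.38
  SkyAir: 417.01
  Spirit: 569.57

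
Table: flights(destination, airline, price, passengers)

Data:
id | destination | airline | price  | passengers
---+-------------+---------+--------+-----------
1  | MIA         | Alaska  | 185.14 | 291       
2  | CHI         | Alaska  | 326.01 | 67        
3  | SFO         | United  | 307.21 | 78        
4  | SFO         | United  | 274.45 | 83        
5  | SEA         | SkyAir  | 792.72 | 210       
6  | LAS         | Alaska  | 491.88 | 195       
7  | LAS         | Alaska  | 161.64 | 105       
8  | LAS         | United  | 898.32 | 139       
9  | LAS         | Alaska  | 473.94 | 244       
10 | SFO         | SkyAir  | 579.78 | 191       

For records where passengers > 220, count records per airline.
SELECT airline, COUNT(*)
FROM flights
WHERE passengers > 220
GROUP BY airline

Note: WHERE filters rows before grouping.

Result:
  Alaska: 2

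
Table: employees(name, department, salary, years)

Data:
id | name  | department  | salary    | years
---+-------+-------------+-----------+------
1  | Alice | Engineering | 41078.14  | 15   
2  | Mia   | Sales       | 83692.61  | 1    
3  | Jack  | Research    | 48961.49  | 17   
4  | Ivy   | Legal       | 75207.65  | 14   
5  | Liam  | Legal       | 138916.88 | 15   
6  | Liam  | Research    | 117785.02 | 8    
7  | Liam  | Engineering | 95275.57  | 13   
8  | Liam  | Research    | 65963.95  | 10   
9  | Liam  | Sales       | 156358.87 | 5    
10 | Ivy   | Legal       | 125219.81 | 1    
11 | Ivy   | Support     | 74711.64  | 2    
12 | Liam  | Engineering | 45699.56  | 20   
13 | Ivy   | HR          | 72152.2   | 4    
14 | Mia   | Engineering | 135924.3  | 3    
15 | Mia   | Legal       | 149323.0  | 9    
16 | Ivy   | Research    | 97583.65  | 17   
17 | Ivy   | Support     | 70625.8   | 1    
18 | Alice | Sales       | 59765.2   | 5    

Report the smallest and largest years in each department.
SELECT department, MIN(years), MAX(years)
FROM employees
GROUP BY department

Result:
  Engineering: min=3, max=20
  HR: min=4, max=4
  Legal: min=1, max=15
  Research: min=8, max=17
  Sales: min=1, max=5
  Support: min=1, max=2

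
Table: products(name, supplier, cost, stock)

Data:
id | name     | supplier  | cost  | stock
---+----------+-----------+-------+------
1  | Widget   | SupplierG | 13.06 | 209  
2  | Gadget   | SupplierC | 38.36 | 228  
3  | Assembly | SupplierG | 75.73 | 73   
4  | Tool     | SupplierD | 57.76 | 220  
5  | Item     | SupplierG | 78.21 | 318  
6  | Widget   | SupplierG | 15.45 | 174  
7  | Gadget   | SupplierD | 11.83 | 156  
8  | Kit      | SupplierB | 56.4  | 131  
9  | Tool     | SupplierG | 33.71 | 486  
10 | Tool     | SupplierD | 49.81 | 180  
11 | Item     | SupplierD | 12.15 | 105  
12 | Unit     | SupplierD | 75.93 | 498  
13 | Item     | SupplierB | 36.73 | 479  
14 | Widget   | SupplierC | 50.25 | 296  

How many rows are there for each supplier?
SELECT supplier, COUNT(*) as count
FROM products
GROUP BY supplier

Result:
  SupplierB: 2
  SupplierC: 2
  SupplierD: 5
  SupplierG: 5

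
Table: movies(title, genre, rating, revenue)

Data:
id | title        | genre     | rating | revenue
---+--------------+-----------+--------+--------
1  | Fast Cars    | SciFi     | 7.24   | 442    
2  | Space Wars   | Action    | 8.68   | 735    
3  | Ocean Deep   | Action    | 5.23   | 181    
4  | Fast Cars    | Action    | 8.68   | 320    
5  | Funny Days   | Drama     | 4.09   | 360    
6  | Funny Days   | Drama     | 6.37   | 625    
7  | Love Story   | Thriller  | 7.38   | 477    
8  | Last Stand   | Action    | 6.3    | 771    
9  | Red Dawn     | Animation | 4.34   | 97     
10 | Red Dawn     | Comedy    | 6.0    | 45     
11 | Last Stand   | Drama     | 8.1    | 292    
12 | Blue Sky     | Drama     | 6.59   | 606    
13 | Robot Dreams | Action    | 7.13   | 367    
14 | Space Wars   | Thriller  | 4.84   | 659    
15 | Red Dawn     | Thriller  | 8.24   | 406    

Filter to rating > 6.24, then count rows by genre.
SELECT genre, COUNT(*)
FROM movies
WHERE rating > 6.24
GROUP BY genre

Note: WHERE filters rows before grouping.

Result:
  Action: 4
  Drama: 3
  SciFi: 1
  Thriller: 2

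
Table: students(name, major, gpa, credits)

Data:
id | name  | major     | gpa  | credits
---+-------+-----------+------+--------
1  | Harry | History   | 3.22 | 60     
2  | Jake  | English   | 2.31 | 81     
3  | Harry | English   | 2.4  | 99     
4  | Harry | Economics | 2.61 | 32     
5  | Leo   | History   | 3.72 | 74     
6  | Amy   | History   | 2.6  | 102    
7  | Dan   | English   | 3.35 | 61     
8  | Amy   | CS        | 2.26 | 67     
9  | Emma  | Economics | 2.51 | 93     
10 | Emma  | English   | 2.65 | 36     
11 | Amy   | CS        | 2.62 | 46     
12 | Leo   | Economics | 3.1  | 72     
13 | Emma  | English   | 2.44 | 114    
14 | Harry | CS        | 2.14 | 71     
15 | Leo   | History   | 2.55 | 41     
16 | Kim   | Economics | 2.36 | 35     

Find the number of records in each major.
SELECT major, COUNT(*) as count
FROM students
GROUP BY major

Result:
  CS: 3
  Economics: 4
  English: 5
  History: 4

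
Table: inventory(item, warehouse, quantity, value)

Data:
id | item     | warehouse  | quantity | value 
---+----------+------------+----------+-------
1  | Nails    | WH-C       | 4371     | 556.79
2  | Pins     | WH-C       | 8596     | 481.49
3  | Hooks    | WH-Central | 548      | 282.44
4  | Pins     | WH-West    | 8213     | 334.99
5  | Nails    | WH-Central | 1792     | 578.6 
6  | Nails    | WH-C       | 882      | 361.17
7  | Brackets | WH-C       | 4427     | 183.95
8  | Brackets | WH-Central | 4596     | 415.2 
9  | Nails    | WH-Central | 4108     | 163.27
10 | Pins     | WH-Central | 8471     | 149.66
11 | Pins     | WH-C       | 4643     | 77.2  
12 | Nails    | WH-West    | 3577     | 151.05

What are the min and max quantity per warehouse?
SELECT warehouse, MIN(quantity), MAX(quantity)
FROM inventory
GROUP BY warehouse

Result:
  WH-C: min=882, max=8596
  WH-Central: min=548, max=8471
  WH-West: min=3577, max=8213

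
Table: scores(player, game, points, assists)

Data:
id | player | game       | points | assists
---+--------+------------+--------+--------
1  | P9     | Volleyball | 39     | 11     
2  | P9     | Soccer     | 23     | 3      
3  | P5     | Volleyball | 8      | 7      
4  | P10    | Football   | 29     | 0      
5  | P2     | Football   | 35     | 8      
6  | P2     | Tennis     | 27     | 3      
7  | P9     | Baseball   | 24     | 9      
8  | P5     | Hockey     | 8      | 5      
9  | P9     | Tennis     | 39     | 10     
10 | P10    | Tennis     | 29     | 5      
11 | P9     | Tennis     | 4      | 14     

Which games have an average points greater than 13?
SELECT game, AVG(points)
FROM scores
GROUP BY game
HAVING AVG(points) > 13

Result:
  Baseball: avg=24.00
  Football: avg=32.00
  Soccer: avg=23.00
  Tennis: avg=24.75
  Volleyball: avg=23.50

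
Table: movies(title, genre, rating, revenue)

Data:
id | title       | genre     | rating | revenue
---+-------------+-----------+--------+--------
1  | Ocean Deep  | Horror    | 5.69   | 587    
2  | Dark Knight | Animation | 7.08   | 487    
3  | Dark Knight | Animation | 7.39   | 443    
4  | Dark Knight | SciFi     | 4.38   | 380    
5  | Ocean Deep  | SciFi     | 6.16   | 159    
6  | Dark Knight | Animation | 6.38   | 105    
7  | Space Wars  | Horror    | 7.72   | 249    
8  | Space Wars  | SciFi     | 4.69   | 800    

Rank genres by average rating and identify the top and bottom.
SELECT genre, AVG(rating)
FROM movies
GROUP BY genre
ORDER BY AVG(rating)

All groups:
  SciFi: 5.08
  Horror: 6.71
  Animation: 6.95

Highest: Animation (6.95)
Lowest: SciFi (5.08)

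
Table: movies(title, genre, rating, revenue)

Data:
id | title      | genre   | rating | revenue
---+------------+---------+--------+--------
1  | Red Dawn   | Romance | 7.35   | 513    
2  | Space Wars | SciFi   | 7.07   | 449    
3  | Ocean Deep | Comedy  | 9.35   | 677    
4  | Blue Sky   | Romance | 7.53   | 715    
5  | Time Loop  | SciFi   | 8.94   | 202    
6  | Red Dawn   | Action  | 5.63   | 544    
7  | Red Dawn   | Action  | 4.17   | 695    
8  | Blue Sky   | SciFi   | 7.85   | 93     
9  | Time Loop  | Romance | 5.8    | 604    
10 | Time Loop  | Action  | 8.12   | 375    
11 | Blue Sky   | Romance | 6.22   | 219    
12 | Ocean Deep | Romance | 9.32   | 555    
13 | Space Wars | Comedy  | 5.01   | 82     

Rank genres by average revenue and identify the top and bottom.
SELECT genre, AVG(revenue)
FROM movies
GROUP BY genre
ORDER BY AVG(revenue)

All groups:
  SciFi: 248.00
  Comedy: 379.50
  Romance: 521.20
  Action: 538.00

Highest: Action (538.00)
Lowest: SciFi (248.00)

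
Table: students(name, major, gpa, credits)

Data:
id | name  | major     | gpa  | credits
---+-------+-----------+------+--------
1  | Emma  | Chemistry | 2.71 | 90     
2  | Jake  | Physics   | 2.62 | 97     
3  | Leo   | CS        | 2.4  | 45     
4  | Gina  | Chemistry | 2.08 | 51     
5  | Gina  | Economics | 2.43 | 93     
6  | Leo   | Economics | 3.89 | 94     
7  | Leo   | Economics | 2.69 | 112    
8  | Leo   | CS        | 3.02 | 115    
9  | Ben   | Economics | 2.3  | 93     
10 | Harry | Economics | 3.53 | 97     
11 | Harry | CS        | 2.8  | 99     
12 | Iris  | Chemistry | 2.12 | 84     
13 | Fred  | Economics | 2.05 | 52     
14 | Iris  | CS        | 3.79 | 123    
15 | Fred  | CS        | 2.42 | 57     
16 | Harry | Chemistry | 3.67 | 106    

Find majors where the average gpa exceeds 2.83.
SELECT major, AVG(gpa)
FROM students
GROUP BY major
HAVING AVG(gpa) > 2.83

Result:
  CS: avg=2.89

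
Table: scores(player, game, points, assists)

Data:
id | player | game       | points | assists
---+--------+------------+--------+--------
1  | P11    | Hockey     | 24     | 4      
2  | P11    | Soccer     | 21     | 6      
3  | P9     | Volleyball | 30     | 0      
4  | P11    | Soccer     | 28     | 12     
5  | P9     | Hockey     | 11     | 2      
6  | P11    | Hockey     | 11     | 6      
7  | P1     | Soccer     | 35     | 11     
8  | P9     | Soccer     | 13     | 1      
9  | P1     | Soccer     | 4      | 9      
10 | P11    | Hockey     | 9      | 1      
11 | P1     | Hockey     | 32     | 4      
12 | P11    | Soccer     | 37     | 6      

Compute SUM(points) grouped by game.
SELECT game, SUM(points) as result
FROM scores
GROUP BY game

Result:
  Hockey: 87
  Soccer: 138
  Volleyball: 30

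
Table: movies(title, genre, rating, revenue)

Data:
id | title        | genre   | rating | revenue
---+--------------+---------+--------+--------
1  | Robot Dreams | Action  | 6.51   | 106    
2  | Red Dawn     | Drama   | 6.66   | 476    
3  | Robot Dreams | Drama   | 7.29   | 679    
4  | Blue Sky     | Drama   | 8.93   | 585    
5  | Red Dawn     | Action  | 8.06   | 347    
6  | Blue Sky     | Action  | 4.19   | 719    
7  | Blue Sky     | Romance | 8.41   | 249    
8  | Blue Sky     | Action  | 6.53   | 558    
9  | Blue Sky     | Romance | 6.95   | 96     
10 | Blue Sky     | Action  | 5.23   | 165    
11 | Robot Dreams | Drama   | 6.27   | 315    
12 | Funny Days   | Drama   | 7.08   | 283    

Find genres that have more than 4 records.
SELECT genre, COUNT(*) as cnt
FROM movies
GROUP BY genre
HAVING COUNT(*) > 4

Result:
  Action: 5
  Drama: 5

Note: HAVING filters groups after aggregation, WHERE filters rows before.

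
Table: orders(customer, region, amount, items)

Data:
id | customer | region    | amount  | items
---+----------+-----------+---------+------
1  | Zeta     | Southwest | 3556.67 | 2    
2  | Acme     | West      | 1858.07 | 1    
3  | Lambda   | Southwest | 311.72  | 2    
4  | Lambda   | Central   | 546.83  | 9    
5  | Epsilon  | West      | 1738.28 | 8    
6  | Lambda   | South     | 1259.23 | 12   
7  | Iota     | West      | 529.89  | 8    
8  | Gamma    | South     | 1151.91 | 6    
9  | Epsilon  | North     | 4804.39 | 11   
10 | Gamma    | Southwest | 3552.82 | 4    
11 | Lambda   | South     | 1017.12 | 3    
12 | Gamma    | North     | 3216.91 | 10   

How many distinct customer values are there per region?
SELECT region, COUNT(DISTINCT customer)
FROM orders
GROUP BY region

Result:
  Central: 1 distinct
  North: 2 distinct
  South: 2 distinct
  Southwest: 3 distinct
  West: 3 distinct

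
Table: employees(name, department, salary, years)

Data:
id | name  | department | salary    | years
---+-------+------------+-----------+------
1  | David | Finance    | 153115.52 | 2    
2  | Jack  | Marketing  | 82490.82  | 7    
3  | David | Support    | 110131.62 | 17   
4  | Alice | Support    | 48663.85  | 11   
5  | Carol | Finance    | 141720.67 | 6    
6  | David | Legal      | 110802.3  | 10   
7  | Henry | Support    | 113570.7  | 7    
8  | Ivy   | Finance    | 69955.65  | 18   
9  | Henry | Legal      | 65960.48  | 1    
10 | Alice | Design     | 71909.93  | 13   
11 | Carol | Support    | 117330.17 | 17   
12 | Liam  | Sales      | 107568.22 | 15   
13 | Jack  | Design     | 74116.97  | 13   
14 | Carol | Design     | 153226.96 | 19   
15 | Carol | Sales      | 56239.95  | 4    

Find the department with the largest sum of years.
SELECT department, SUM(years) as val
FROM employees
GROUP BY department
ORDER BY val DESC
LIMIT 1

Result: Support with sum(years) = 52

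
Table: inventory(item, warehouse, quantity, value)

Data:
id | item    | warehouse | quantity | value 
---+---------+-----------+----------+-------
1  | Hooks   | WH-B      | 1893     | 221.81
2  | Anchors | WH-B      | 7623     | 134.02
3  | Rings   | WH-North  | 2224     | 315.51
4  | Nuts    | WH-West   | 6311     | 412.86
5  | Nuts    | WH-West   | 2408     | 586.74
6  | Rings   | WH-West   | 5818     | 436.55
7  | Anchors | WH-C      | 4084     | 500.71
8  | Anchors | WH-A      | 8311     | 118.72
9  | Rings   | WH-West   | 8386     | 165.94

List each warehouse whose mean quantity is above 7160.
SELECT warehouse, AVG(quantity)
FROM inventory
GROUP BY warehouse
HAVING AVG(quantity) > 7160

Result:
  WH-A: avg=8311.00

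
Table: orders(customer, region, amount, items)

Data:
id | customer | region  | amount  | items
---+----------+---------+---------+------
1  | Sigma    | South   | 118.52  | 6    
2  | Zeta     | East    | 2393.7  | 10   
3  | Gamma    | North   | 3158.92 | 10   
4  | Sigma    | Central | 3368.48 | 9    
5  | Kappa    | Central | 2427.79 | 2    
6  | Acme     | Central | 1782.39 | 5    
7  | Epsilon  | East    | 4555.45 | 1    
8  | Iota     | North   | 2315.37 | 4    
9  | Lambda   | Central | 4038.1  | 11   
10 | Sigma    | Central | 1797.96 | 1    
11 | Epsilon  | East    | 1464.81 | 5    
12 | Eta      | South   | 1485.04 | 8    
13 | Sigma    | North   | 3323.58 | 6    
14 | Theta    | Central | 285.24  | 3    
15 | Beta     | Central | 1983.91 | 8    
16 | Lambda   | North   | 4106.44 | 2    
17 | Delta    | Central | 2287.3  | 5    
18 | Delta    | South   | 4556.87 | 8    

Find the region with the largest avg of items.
SELECT region, AVG(items) as val
FROM orders
GROUP BY region
ORDER BY val DESC
LIMIT 1

Result: South with avg(items) = 7.33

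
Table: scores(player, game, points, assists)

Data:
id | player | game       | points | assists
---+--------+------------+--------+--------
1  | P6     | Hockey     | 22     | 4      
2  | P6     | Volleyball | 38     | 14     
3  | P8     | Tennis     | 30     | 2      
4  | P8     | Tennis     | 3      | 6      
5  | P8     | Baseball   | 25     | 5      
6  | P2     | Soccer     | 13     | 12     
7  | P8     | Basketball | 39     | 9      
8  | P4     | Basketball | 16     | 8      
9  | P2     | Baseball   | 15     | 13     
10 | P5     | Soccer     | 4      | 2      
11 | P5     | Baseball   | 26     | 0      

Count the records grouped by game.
SELECT game, COUNT(*) as count
FROM scores
GROUP BY game

Result:
  Baseball: 3
  Basketball: 2
  Hockey: 1
  Soccer: 2
  Tennis: 2
  Volleyball: 1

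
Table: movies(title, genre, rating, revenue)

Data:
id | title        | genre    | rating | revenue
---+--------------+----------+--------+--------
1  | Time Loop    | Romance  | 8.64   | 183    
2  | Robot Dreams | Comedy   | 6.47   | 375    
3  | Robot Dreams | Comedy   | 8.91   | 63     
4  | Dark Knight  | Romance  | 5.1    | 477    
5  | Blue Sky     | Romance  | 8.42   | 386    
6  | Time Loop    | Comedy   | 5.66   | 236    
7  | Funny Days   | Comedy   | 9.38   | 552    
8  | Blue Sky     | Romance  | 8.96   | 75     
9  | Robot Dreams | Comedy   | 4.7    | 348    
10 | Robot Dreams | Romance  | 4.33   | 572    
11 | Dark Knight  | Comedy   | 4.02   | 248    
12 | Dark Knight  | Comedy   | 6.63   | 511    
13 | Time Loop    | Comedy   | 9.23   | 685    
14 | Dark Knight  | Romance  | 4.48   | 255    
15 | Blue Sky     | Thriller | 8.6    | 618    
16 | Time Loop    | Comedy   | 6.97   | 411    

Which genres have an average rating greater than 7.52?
SELECT genre, AVG(rating)
FROM movies
GROUP BY genre
HAVING AVG(rating) > 7.52

Result:
  Thriller: avg=8.60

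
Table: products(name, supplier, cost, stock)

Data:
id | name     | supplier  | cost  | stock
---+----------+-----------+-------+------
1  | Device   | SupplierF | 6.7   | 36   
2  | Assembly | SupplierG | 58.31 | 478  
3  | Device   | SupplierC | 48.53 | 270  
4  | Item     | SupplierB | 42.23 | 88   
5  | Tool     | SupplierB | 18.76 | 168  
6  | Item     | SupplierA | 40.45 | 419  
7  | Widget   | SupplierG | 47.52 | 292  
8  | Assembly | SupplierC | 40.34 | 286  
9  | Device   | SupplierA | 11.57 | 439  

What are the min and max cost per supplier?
SELECT supplier, MIN(cost), MAX(cost)
FROM products
GROUP BY supplier

Result:
  SupplierA: min=11.57, max=40.45
  SupplierB: min=18.76, max=42.23
  SupplierC: min=40.34, max=48.53
  SupplierF: min=6.70, max=6.70
  SupplierG: min=47.52, max=58.31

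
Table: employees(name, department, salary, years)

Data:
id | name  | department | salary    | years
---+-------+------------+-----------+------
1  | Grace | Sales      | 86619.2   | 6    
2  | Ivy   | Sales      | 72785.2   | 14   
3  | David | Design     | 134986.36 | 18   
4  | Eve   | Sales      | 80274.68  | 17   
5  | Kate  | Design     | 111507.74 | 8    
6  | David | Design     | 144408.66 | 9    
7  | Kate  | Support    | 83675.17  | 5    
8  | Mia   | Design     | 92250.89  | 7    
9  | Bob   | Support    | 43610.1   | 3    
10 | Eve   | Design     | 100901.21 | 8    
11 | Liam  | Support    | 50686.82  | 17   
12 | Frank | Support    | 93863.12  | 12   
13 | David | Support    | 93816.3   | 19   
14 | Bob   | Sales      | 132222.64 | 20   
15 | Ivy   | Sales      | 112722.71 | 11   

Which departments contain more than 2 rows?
SELECT department, COUNT(*) as cnt
FROM employees
GROUP BY department
HAVING COUNT(*) > 2

Result:
  Design: 5
  Sales: 5
  Support: 5

Note: HAVING filters groups after aggregation, WHERE filters rows before.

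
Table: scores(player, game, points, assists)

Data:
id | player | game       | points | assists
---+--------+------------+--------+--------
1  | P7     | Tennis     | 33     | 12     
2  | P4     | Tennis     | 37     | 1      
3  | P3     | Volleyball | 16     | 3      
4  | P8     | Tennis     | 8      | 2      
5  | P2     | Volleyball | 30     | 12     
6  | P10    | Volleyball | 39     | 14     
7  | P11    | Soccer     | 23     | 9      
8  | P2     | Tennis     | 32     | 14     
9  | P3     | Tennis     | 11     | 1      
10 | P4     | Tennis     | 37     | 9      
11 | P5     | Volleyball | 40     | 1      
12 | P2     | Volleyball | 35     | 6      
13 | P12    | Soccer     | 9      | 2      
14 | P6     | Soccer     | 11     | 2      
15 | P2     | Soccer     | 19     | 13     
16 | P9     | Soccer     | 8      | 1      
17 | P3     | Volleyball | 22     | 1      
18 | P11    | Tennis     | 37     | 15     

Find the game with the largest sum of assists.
SELECT game, SUM(assists) as val
FROM scores
GROUP BY game
ORDER BY val DESC
LIMIT 1

Result: Tennis with sum(assists) = 54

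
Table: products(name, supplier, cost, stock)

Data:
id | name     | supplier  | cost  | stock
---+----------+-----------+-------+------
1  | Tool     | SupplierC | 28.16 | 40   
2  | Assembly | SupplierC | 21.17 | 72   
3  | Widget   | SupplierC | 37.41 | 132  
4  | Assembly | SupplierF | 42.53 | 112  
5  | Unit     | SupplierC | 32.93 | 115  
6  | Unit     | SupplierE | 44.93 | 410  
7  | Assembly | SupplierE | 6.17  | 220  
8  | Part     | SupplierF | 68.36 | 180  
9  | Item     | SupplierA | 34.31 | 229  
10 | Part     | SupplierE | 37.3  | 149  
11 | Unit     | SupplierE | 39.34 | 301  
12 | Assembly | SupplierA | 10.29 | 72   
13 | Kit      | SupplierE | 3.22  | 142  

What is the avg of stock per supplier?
SELECT supplier, AVG(stock) as result
FROM products
GROUP BY supplier

Result:
  SupplierA: 150.50
  SupplierC: 89.75
  SupplierE: 244.40
  SupplierF: 146.00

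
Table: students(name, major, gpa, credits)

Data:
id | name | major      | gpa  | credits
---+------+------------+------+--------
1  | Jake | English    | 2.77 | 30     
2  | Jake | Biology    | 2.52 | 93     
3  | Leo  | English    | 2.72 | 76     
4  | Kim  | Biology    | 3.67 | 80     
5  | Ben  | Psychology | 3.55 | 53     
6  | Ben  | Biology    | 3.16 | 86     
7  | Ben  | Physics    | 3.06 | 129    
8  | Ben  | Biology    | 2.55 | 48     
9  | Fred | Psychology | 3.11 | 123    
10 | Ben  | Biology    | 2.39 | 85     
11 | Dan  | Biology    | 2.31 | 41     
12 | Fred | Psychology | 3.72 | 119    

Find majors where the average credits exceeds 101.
SELECT major, AVG(credits)
FROM students
GROUP BY major
HAVING AVG(credits) > 101

Result:
  Physics: avg=129.00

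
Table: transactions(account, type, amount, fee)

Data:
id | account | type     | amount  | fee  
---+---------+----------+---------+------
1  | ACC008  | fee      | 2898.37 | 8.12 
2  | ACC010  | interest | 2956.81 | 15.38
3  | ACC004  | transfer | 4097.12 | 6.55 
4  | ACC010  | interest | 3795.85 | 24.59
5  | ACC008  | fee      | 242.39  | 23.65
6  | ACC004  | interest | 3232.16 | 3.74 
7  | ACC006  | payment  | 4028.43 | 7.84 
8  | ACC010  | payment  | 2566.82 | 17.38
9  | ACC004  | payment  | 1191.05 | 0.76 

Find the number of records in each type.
SELECT type, COUNT(*) as count
FROM transactions
GROUP BY type

Result:
  fee: 2
  interest: 3
  payment: 3
  transfer: 1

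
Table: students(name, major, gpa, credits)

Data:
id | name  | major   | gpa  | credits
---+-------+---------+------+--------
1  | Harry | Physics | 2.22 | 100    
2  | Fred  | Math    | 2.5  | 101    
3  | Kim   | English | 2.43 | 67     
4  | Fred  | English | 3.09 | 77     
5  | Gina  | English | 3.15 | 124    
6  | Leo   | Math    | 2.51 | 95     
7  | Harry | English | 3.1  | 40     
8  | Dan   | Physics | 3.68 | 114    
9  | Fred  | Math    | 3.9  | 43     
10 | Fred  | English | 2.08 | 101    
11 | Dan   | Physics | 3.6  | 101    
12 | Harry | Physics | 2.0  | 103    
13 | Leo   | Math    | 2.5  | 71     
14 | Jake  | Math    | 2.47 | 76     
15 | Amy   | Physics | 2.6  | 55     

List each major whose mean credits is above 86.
SELECT major, AVG(credits)
FROM students
GROUP BY major
HAVING AVG(credits) > 86

Result:
  Physics: avg=94.60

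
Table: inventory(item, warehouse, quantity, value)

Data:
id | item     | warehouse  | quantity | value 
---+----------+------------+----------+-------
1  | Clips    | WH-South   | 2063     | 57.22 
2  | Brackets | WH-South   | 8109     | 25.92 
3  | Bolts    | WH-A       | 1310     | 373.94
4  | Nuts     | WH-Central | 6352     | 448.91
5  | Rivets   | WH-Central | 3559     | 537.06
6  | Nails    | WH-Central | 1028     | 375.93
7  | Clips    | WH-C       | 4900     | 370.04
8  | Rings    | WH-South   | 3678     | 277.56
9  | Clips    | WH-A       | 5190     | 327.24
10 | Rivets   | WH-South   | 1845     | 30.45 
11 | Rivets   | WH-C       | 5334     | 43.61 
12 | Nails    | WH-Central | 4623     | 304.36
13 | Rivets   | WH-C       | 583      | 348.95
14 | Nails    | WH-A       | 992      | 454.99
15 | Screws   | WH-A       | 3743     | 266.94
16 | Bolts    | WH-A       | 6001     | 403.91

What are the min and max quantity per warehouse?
SELECT warehouse, MIN(quantity), MAX(quantity)
FROM inventory
GROUP BY warehouse

Result:
  WH-A: min=992, max=6001
  WH-C: min=583, max=5334
  WH-Central: min=1028, max=6352
  WH-South: min=1845, max=8109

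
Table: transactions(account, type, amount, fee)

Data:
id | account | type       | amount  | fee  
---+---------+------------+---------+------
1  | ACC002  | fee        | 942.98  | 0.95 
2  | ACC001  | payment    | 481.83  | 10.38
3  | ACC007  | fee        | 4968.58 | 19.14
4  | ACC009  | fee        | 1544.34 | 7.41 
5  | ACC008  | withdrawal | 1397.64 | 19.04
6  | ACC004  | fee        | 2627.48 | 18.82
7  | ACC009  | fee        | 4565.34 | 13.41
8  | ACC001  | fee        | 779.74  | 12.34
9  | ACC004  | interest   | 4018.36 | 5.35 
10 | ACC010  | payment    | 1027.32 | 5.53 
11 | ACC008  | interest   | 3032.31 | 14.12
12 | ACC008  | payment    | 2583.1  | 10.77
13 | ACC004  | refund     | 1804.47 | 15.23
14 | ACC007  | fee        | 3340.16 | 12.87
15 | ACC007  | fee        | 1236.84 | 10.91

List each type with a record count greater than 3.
SELECT type, COUNT(*) as cnt
FROM transactions
GROUP BY type
HAVING COUNT(*) > 3

Result:
  fee: 8

Note: HAVING filters groups after aggregation, WHERE filters rows before.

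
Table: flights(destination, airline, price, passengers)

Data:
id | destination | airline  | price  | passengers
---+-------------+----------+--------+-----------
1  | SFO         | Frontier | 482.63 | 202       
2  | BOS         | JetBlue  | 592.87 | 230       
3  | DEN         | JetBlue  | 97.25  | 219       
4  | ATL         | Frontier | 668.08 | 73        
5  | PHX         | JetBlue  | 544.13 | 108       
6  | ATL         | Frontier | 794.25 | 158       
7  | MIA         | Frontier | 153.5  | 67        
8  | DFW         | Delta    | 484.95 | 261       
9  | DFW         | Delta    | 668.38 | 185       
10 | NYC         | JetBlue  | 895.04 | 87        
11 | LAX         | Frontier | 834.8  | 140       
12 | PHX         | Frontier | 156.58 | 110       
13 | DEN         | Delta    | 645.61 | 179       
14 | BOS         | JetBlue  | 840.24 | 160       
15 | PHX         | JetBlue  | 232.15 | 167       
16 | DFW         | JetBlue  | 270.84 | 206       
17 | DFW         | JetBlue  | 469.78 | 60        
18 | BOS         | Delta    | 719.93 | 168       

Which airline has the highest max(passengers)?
SELECT airline, MAX(passengers) as val
FROM flights
GROUP BY airline
ORDER BY val DESC
LIMIT 1

Result: Delta with max(passengers) = 261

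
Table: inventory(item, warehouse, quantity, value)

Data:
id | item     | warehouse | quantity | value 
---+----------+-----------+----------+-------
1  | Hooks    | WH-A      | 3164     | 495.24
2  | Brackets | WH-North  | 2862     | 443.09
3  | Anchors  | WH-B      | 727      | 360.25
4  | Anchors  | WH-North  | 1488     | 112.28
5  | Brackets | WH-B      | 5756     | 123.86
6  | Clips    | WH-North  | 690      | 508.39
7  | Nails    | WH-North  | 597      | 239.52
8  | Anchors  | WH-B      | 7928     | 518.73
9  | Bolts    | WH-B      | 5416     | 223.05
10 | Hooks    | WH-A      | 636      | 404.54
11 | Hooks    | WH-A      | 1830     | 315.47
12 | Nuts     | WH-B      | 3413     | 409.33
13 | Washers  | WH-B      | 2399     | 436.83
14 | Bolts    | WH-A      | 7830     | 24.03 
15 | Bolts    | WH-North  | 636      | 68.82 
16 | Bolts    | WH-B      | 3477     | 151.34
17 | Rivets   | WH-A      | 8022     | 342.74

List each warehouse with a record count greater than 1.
SELECT warehouse, COUNT(*) as cnt
FROM inventory
GROUP BY warehouse
HAVING COUNT(*) > 1

Result:
  WH-A: 5
  WH-B: 7
  WH-North: 5

Note: HAVING filters groups after aggregation, WHERE filters rows before.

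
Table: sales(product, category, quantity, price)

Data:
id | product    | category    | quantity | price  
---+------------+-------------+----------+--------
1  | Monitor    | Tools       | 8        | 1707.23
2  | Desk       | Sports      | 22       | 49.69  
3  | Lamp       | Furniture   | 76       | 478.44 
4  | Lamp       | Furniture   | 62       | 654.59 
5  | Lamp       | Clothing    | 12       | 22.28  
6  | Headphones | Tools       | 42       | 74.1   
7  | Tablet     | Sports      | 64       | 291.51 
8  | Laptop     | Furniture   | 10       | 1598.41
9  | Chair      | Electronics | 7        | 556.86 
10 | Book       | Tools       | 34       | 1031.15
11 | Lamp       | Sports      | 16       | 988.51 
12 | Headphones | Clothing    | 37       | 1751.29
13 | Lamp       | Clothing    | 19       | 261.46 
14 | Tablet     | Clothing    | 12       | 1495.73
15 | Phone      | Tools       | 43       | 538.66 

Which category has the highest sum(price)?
SELECT category, SUM(price) as val
FROM sales
GROUP BY category
ORDER BY val DESC
LIMIT 1

Result: Clothing with sum(price) = 3530.76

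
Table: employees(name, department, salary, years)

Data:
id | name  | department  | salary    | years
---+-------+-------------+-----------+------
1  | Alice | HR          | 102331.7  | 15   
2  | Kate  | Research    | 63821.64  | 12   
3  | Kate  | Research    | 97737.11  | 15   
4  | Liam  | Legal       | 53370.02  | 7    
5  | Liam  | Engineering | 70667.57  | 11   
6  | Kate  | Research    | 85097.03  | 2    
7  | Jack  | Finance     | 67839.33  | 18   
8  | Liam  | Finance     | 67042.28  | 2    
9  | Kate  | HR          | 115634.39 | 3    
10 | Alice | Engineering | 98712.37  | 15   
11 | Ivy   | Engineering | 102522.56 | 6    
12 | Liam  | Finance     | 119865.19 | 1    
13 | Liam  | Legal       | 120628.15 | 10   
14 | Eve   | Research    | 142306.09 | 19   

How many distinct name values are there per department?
SELECT department, COUNT(DISTINCT name)
FROM employees
GROUP BY department

Result:
  Engineering: 3 distinct
  Finance: 2 distinct
  HR: 2 distinct
  Legal: 1 distinct
  Research: 2 distinct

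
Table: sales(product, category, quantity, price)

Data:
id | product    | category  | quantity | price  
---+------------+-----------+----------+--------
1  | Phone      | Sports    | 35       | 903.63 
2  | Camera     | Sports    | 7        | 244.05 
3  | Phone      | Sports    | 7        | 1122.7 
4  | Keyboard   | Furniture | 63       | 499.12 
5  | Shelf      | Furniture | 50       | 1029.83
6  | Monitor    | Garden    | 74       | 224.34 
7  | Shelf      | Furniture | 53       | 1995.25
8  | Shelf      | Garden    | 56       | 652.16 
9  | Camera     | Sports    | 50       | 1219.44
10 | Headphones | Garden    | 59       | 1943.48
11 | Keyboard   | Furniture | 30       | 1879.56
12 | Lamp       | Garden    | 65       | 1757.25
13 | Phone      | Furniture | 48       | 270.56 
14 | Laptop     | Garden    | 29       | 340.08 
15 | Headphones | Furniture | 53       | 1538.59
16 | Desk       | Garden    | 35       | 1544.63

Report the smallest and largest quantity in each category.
SELECT category, MIN(quantity), MAX(quantity)
FROM sales
GROUP BY category

Result:
  Furniture: min=30, max=63
  Garden: min=29, max=74
  Sports: min=7, max=50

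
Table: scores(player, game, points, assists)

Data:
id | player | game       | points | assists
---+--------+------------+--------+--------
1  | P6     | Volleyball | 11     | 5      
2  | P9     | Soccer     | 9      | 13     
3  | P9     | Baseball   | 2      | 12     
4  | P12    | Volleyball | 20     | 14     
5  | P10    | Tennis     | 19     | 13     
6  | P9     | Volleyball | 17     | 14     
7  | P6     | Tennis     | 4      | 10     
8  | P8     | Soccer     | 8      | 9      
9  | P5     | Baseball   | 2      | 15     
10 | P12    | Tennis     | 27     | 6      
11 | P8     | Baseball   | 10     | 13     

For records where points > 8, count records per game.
SELECT game, COUNT(*)
FROM scores
WHERE points > 8
GROUP BY game

Note: WHERE filters rows before grouping.

Result:
  Baseball: 1
  Soccer: 1
  Tennis: 2
  Volleyball: 3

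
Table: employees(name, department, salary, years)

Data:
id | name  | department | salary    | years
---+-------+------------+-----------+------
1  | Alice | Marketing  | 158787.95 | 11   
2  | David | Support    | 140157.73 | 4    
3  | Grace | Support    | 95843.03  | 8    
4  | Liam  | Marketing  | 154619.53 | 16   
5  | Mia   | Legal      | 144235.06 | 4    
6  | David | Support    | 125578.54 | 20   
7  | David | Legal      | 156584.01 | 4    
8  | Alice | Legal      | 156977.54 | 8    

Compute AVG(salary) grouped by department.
SELECT department, AVG(salary) as result
FROM employees
GROUP BY department

Result:
  Legal: 152598.87
  Marketing: 156703.74
  Support: 120526.43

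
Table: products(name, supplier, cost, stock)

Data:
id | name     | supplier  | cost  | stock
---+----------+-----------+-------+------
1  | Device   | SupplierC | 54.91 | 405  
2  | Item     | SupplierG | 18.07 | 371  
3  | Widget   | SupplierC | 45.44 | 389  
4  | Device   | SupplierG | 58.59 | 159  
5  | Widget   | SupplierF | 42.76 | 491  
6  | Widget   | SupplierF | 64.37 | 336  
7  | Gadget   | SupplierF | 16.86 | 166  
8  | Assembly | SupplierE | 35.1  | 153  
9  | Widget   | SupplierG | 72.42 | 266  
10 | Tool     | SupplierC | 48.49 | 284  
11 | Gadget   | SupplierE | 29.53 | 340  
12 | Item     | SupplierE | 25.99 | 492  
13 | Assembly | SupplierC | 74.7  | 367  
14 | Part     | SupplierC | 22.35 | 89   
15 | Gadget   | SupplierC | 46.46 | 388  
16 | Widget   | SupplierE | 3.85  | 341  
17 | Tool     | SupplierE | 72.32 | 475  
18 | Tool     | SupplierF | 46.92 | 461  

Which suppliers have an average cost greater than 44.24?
SELECT supplier, AVG(cost)
FROM products
GROUP BY supplier
HAVING AVG(cost) > 44.24

Result:
  SupplierC: avg=48.73
  SupplierG: avg=49.69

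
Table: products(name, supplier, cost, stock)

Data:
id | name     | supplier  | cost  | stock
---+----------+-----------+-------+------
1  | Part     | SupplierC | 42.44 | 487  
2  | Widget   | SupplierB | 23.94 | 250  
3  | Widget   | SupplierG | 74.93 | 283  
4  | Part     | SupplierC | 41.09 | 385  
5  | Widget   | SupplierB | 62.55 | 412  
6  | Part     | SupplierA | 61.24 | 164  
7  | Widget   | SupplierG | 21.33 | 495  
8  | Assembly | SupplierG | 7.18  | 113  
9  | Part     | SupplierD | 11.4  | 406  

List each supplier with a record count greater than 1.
SELECT supplier, COUNT(*) as cnt
FROM products
GROUP BY supplier
HAVING COUNT(*) > 1

Result:
  SupplierB: 2
  SupplierC: 2
  SupplierG: 3

Note: HAVING filters groups after aggregation, WHERE filters rows before.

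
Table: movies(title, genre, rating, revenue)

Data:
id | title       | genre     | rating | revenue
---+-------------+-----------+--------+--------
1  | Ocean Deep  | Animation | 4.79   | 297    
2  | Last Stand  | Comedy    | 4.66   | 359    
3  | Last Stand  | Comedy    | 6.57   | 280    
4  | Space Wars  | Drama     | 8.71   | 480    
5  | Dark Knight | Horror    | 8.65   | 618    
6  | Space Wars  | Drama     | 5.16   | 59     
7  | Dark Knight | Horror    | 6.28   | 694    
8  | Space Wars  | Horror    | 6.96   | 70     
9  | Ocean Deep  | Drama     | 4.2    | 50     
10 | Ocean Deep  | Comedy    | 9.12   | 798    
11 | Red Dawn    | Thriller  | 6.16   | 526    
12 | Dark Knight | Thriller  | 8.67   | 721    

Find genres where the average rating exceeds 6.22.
SELECT genre, AVG(rating)
FROM movies
GROUP BY genre
HAVING AVG(rating) > 6.22

Result:
  Comedy: avg=6.78
  Horror: avg=7.30
  Thriller: avg=7.42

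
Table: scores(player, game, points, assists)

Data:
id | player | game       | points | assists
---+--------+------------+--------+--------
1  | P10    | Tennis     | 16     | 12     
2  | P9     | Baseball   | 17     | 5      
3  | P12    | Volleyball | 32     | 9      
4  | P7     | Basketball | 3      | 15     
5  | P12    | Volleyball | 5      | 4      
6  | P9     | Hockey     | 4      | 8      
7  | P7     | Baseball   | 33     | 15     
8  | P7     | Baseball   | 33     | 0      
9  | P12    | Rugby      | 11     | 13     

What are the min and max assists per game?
SELECT game, MIN(assists), MAX(assists)
FROM scores
GROUP BY game

Result:
  Baseball: min=0, max=15
  Basketball: min=15, max=15
  Hockey: min=8, max=8
  Rugby: min=13, max=13
  Tennis: min=12, max=12
  Volleyball: min=4, max=9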